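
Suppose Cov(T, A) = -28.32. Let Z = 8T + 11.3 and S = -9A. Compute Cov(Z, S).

Cov(Z, S) = 2039.04

Cov(Z, S) = a·c·Cov(T, A) = 8·(-9)·(-28.32) = 2039.04. Additive constants drop out.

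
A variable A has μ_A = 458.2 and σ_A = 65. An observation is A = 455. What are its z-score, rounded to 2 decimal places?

z = (A − μ_A) / σ_A = (455 − 458.2) / 65 ≈ -0.05.

z = -0.05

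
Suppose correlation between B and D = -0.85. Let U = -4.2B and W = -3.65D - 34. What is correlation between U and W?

correlation between U and W = -0.85

Linear rescalings preserve correlation up to sign; here the slopes -4.2 and -3.65 have the same sign, so correlation between U and W = correlation between B and D = -0.85.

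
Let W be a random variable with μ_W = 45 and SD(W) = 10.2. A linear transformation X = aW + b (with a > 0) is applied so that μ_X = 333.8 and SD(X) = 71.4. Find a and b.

a = 7, b = 18.8

SD(X) = a·SD(W) (a > 0), so a = 71.4/10.2 = 7.
μ_X = a·μ_W + b, so b = 333.8 − 7·45 = 18.8.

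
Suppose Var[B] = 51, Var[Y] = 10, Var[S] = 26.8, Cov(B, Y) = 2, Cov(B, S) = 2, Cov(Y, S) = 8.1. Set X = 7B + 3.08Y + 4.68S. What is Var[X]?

Var[X] = 3631.6416

Var[X] = a²·Var[B] + b²·Var[Y] + c²·Var[S] + 2ab·Cov(B, Y) + 2ac·Cov(B, S) + 2bc·Cov(Y, S), with a = 7, b = 3.08, c = 4.68.
= 2499 + 94.864 + 586.98432 + 86.24 + 131.04 + 233.51328
= 3631.6416.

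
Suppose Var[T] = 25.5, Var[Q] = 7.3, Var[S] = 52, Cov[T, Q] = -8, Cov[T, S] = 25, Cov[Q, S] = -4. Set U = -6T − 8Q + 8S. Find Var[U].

Var[U] = a²·Var[T] + b²·Var[Q] + c²·Var[S] + 2ab·Cov[T, Q] + 2ac·Cov[T, S] + 2bc·Cov[Q, S], with a = -6, b = -8, c = 8.
= 918 + 467.2 + 3328 + (-768) + (-2400) + 512
= 2057.2.

Var[U] = 2057.2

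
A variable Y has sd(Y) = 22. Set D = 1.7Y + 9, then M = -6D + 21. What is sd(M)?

sd(D) = |1.7|·22 = 37.4.
sd(M) = |-6|·37.4 = 224.4.

sd(M) = 224.4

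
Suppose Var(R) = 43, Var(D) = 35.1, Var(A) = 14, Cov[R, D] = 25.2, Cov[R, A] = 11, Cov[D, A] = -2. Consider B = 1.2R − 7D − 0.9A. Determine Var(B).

Var(B) = a²·Var(R) + b²·Var(D) + c²·Var(A) + 2ab·Cov[R, D] + 2ac·Cov[R, A] + 2bc·Cov[D, A], with a = 1.2, b = -7, c = -0.9.
= 61.92 + 1719.9 + 11.34 + (-423.36) + (-23.76) + (-25.2)
= 1320.84.

Var(B) = 1320.84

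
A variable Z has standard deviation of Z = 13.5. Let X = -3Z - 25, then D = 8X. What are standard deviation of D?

standard deviation of X = |-3|·13.5 = 40.5.
standard deviation of D = |8|·40.5 = 324.

standard deviation of D = 324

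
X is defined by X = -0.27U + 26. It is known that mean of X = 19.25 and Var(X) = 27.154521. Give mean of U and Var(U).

mean of U = 25, Var(U) = 372.49

From X = -0.27U + 26: mean of X = a·mean of U + b, so mean of U = (mean of X − b)/a = (19.25 − 26)/(-0.27) = 25.
Var(X) = a²·Var(U), so Var(U) = 27.154521/(-0.27)² = 372.49.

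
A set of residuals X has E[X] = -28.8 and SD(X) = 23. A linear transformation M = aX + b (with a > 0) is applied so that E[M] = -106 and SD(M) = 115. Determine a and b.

a = 5, b = 38

SD(M) = a·SD(X) (a > 0), so a = 115/23 = 5.
E[M] = a·E[X] + b, so b = -106 − 5·(-28.8) = 38.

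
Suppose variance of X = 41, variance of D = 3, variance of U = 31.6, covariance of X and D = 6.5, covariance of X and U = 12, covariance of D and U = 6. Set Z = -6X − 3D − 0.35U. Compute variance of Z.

variance of Z = 1803.871

variance of Z = a²·variance of X + b²·variance of D + c²·variance of U + 2ab·covariance of X and D + 2ac·covariance of X and U + 2bc·covariance of D and U, with a = -6, b = -3, c = -0.35.
= 1476 + 27 + 3.871 + 234 + 50.4 + 12.6
= 1803.871.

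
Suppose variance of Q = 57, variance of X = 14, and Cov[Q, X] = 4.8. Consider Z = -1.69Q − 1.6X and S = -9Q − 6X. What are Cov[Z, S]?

Cov[Z, S] = 1119.162

By bilinearity, Cov[Z, S] = ac·variance of Q + bd·variance of X + (ad+bc)·Cov[Q, X], with a=-1.69, b=-1.6, c=-9, d=-6.
ac·variance of Q = (-1.69)·(-9)·57 = 866.97
bd·variance of X = (-1.6)·(-6)·14 = 134.4
(ad+bc)·Cov[Q, X] = (24.54)·4.8 = 117.792
Cov[Z, S] = 866.97 + 134.4 + 117.792 = 1119.162.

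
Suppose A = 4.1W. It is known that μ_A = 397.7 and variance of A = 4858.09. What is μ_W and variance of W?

μ_W = 97, variance of W = 289

From A = 4.1W: μ_A = a·μ_W + b, so μ_W = (μ_A − b)/a = (397.7 − 0)/4.1 = 97.
variance of A = a²·variance of W, so variance of W = 4858.09/4.1² = 289.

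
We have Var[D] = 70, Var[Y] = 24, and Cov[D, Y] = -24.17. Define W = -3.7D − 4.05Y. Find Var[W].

Var[W] = a²·Var[D] + b²·Var[Y] + 2ab·Cov[D, Y] with a = -3.7, b = -4.05.
= (-3.7)²·70 + (-4.05)²·24 + 2·(-3.7)·(-4.05)·(-24.17)
= 958.3 + 393.66 + (-724.3749) = 627.5851.

Var[W] = 627.5851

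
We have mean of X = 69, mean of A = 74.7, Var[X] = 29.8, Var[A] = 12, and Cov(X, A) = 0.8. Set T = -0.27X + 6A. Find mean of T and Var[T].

mean of T = (-0.27)·mean of X + 6·mean of A = (-0.27)·69 + 6·74.7 = 429.57.
Var[T] = a²·Var[X] + b²·Var[A] + 2ab·Cov(X, A) with a = -0.27, b = 6.
= (-0.27)²·29.8 + 6²·12 + 2·(-0.27)·6·0.8
= 2.17242 + 432 + (-2.592) = 431.58042.

mean of T = 429.57, Var[T] = 431.58042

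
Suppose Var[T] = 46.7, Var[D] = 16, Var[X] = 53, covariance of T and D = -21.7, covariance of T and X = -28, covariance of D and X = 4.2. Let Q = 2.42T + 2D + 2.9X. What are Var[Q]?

Var[Q] = a²·Var[T] + b²·Var[D] + c²·Var[X] + 2ab·covariance of T and D + 2ac·covariance of T and X + 2bc·covariance of D and X, with a = 2.42, b = 2, c = 2.9.
= 273.49388 + 64 + 445.73 + (-210.056) + (-393.008) + 48.72
= 228.87988.

Var[Q] = 228.87988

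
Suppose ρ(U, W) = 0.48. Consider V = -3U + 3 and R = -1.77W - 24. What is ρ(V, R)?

Linear rescalings preserve correlation up to sign; here the slopes -3 and -1.77 have the same sign, so ρ(V, R) = ρ(U, W) = 0.48.

ρ(V, R) = 0.48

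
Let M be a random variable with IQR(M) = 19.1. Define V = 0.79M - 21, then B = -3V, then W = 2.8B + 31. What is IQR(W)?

IQR(W) = 126.7476

IQR(V) = |0.79|·19.1 = 15.089.
IQR(B) = |-3|·15.089 = 45.267.
IQR(W) = |2.8|·45.267 = 126.7476.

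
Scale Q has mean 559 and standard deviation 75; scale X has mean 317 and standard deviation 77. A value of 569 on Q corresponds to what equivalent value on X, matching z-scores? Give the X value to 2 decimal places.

z = (569 − 559)/75 ≈ 0.1333.
X = 317 + z·77 = 317 + (569 − 559)·77/75 ≈ 327.27.

X = 327.27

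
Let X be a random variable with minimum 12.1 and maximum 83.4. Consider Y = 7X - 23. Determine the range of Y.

Range(Y) = 499.1

Range of X = 83.4 − 12.1 = 71.3.
Range(Y) = |a|·Range(X) = |7|·71.3 = 499.1.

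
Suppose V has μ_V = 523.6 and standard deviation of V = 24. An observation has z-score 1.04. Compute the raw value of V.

V = 548.56

V = μ_V + z·standard deviation of V = 523.6 + 1.04·24 = 548.56.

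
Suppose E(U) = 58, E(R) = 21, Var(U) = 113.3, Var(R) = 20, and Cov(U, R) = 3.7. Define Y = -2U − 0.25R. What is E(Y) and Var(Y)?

E(Y) = -121.25, Var(Y) = 458.15

E(Y) = (-2)·E(U) + (-0.25)·E(R) = (-2)·58 + (-0.25)·21 = -121.25.
Var(Y) = a²·Var(U) + b²·Var(R) + 2ab·Cov(U, R) with a = -2, b = -0.25.
= (-2)²·113.3 + (-0.25)²·20 + 2·(-2)·(-0.25)·3.7
= 453.2 + 1.25 + 3.7 = 458.15.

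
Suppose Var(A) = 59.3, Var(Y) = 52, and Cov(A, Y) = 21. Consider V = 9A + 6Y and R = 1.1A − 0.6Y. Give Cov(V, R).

Cov(V, R) = 425.07

By bilinearity, Cov(V, R) = ac·Var(A) + bd·Var(Y) + (ad+bc)·Cov(A, Y), with a=9, b=6, c=1.1, d=-0.6.
ac·Var(A) = 9·1.1·59.3 = 587.07
bd·Var(Y) = 6·(-0.6)·52 = -187.2
(ad+bc)·Cov(A, Y) = (1.2)·21 = 25.2
Cov(V, R) = 587.07 + (-187.2) + 25.2 = 425.07.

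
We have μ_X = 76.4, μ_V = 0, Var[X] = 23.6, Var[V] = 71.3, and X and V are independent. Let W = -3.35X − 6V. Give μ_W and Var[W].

μ_W = -255.94, Var[W] = 2831.651

μ_W = (-3.35)·μ_X + (-6)·μ_V = (-3.35)·76.4 + (-6)·0 = -255.94.
Var[W] = a²·Var[X] + b²·Var[V] + 2ab·covariance of X and V with a = -3.35, b = -6.
Independence gives covariance of X and V = 0.
= (-3.35)²·23.6 + (-6)²·71.3 + 2·(-3.35)·(-6)·0
= 264.851 + 2566.8 + 0 = 2831.651.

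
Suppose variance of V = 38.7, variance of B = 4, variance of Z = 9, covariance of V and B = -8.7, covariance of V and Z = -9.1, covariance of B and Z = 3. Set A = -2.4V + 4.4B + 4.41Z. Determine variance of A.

variance of A = a²·variance of V + b²·variance of B + c²·variance of Z + 2ab·covariance of V and B + 2ac·covariance of V and Z + 2bc·covariance of B and Z, with a = -2.4, b = 4.4, c = 4.41.
= 222.912 + 77.44 + 175.0329 + 183.744 + 192.6288 + 116.424
= 968.1817.

variance of A = 968.1817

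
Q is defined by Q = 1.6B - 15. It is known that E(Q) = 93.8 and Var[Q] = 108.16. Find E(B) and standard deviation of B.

From Q = 1.6B - 15: E(Q) = a·E(B) + b, so E(B) = (E(Q) − b)/a = (93.8 − (-15))/1.6 = 68.
standard deviation of Q = √108.16 = 10.4.
standard deviation of Q = |a|·standard deviation of B, so standard deviation of B = 10.4/|1.6| = 6.5.

E(B) = 68, standard deviation of B = 6.5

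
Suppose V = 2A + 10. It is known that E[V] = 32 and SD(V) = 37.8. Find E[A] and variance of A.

E[A] = 11, variance of A = 357.21

From V = 2A + 10: E[V] = a·E[A] + b, so E[A] = (E[V] − b)/a = (32 − 10)/2 = 11.
variance of V = 37.8² = 1428.84.
variance of V = a²·variance of A, so variance of A = 1428.84/2² = 357.21.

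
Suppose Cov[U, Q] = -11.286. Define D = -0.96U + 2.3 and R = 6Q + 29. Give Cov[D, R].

Cov[D, R] = a·c·Cov[U, Q] = (-0.96)·6·(-11.286) = 65.00736. Additive constants drop out.

Cov[D, R] = 65.00736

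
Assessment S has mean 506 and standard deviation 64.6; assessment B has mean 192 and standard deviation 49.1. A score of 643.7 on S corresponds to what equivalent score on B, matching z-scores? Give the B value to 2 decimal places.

B = 296.66

z = (643.7 − 506)/64.6 ≈ 2.1316.
B = 192 + z·49.1 = 192 + (643.7 − 506)·49.1/64.6 ≈ 296.66.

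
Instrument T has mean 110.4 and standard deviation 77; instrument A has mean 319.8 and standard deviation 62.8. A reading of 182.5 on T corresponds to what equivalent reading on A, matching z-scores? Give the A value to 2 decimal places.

A = 378.60

z = (182.5 − 110.4)/77 ≈ 0.9364.
A = 319.8 + z·62.8 = 319.8 + (182.5 − 110.4)·62.8/77 ≈ 378.60.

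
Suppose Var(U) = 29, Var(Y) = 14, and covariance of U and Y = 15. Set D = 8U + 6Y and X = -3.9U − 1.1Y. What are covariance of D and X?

By bilinearity, covariance of D and X = ac·Var(U) + bd·Var(Y) + (ad+bc)·covariance of U and Y, with a=8, b=6, c=-3.9, d=-1.1.
ac·Var(U) = 8·(-3.9)·29 = -904.8
bd·Var(Y) = 6·(-1.1)·14 = -92.4
(ad+bc)·covariance of U and Y = (-32.2)·15 = -483
covariance of D and X = -904.8 + (-92.4) + (-483) = -1480.2.

covariance of D and X = -1480.2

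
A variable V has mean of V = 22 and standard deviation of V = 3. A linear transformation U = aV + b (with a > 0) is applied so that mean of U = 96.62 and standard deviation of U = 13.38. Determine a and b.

standard deviation of U = a·standard deviation of V (a > 0), so a = 13.38/3 = 4.46.
mean of U = a·mean of V + b, so b = 96.62 − 4.46·22 = -1.5.

a = 4.46, b = -1.5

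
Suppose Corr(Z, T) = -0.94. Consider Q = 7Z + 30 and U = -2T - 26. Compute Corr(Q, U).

Corr(Q, U) = 0.94

Linear rescalings preserve |correlation|; the slopes 7 and -2 have opposite signs, so the correlation flips sign: Corr(Q, U) = −Corr(Z, T) = 0.94.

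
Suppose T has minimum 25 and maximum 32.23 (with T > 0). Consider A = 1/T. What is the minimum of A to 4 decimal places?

min(A) = 0.031

1/T is decreasing on this domain, so min(A) comes from max(T) = 32.23: min(A) = 1/(32.23) ≈ 0.031.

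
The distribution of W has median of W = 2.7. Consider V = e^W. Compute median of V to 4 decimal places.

median of V = 14.8797

e^W is monotone on this domain, so median of V = exp(2.7) ≈ 14.8797.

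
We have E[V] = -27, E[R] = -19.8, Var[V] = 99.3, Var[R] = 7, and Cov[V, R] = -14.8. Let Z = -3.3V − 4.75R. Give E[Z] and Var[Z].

E[Z] = 183.15, Var[Z] = 775.3345

E[Z] = (-3.3)·E[V] + (-4.75)·E[R] = (-3.3)·(-27) + (-4.75)·(-19.8) = 183.15.
Var[Z] = a²·Var[V] + b²·Var[R] + 2ab·Cov[V, R] with a = -3.3, b = -4.75.
= (-3.3)²·99.3 + (-4.75)²·7 + 2·(-3.3)·(-4.75)·(-14.8)
= 1081.377 + 157.9375 + (-463.98) = 775.3345.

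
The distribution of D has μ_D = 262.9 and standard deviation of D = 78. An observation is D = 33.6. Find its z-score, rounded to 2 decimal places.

z = -2.94

z = (D − μ_D) / standard deviation of D = (33.6 − 262.9) / 78 ≈ -2.94.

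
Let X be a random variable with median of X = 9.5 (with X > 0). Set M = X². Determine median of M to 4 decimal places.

median of M = 90.25

X² is monotone on this domain, so median of M = square(9.5) = 90.25.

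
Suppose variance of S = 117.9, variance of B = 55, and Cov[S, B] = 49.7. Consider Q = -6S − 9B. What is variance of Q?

variance of Q = 14067

variance of Q = a²·variance of S + b²·variance of B + 2ab·Cov[S, B] with a = -6, b = -9.
= (-6)²·117.9 + (-9)²·55 + 2·(-6)·(-9)·49.7
= 4244.4 + 4455 + 5367.6 = 14067.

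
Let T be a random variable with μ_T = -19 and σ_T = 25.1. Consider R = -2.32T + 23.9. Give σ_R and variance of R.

σ_R = 58.232, variance of R = 3390.965824

R = -2.32T + 23.9 is linear with a = -2.32, b = 23.9.
σ_R = |a|·σ_T = |-2.32|·25.1 = 58.232.
variance of T = 25.1² = 630.01.
variance of R = a²·variance of T = (-2.32)²·630.01 = 3390.965824 (the additive constant 23.9 does not affect variance).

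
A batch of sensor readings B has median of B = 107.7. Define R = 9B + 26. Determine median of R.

median of R = 995.3

A linear map preserves order up to sign, so median of R = a·median of B + b = 9·107.7 + 26 = 995.3.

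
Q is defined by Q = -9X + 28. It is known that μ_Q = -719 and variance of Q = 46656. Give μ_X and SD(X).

μ_X = 83, SD(X) = 24

From Q = -9X + 28: μ_Q = a·μ_X + b, so μ_X = (μ_Q − b)/a = (-719 − 28)/(-9) = 83.
SD(Q) = √46656 = 216.
SD(Q) = |a|·SD(X), so SD(X) = 216/|-9| = 24.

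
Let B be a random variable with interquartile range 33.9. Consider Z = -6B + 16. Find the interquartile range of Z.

IQR(Z) = 203.4

Under Z = aB + b, IQR(Z) = |a|·IQR(B) = |-6|·33.9 = 203.4 (shifts cancel; spread scales by |a|).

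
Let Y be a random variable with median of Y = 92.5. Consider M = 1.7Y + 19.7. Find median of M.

median of M = 176.95

A linear map preserves order up to sign, so median of M = a·median of Y + b = 1.7·92.5 + 19.7 = 176.95.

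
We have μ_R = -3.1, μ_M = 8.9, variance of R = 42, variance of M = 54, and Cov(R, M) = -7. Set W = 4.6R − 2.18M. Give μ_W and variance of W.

μ_W = 4.6·μ_R + (-2.18)·μ_M = 4.6·(-3.1) + (-2.18)·8.9 = -33.662.
variance of W = a²·variance of R + b²·variance of M + 2ab·Cov(R, M) with a = 4.6, b = -2.18.
= 4.6²·42 + (-2.18)²·54 + 2·4.6·(-2.18)·(-7)
= 888.72 + 256.6296 + 140.392 = 1285.7416.

μ_W = -33.662, variance of W = 1285.7416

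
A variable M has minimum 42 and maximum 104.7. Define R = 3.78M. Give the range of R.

Range(R) = 237.006

Range of M = 104.7 − 42 = 62.7.
Range(R) = |a|·Range(M) = |3.78|·62.7 = 237.006.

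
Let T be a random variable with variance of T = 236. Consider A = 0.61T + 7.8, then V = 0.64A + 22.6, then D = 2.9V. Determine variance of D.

variance of A = 0.61²·236 = 87.8156.
variance of V = 0.64²·87.8156 = 35.96926976.
variance of D = 2.9²·35.96926976 = 302.5015586816.

variance of D = 302.5015586816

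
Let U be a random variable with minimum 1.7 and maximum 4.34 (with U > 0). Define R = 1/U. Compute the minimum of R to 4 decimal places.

1/U is decreasing on this domain, so min(R) comes from max(U) = 4.34: min(R) = 1/(4.34) ≈ 0.2304.

min(R) = 0.2304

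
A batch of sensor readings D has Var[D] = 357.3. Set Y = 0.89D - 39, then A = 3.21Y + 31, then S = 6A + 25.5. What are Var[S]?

Var[S] = 104984.599321908

Var[Y] = 0.89²·357.3 = 283.01733.
Var[A] = 3.21²·283.01733 = 2916.238870053.
Var[S] = 6²·2916.238870053 = 104984.599321908.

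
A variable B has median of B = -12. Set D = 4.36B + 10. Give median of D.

A linear map preserves order up to sign, so median of D = a·median of B + b = 4.36·(-12) + 10 = -42.32.

median of D = -42.32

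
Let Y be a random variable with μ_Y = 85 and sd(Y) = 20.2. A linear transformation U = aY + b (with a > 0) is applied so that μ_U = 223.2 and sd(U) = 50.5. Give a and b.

sd(U) = a·sd(Y) (a > 0), so a = 50.5/20.2 = 2.5.
μ_U = a·μ_Y + b, so b = 223.2 − 2.5·85 = 10.7.

a = 2.5, b = 10.7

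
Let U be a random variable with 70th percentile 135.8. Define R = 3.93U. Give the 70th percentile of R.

Since a = 3.93 > 0 the transformation is increasing, so the 70th percentile of R = a·(P_{70} of U) + b = 3.93·135.8 = 533.694.

70th percentile of R = 533.694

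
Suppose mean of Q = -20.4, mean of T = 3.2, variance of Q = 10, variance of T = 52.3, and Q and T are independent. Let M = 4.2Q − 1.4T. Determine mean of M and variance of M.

mean of M = 4.2·mean of Q + (-1.4)·mean of T = 4.2·(-20.4) + (-1.4)·3.2 = -90.16.
variance of M = a²·variance of Q + b²·variance of T + 2ab·Cov[Q, T] with a = 4.2, b = -1.4.
Independence gives Cov[Q, T] = 0.
= 4.2²·10 + (-1.4)²·52.3 + 2·4.2·(-1.4)·0
= 176.4 + 102.508 + 0 = 278.908.

mean of M = -90.16, variance of M = 278.908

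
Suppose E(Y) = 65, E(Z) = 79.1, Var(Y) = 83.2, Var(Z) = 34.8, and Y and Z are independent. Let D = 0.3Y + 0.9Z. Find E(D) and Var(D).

E(D) = 90.69, Var(D) = 35.676

E(D) = 0.3·E(Y) + 0.9·E(Z) = 0.3·65 + 0.9·79.1 = 90.69.
Var(D) = a²·Var(Y) + b²·Var(Z) + 2ab·covariance of Y and Z with a = 0.3, b = 0.9.
Independence gives covariance of Y and Z = 0.
= 0.3²·83.2 + 0.9²·34.8 + 2·0.3·0.9·0
= 7.488 + 28.188 + 0 = 35.676.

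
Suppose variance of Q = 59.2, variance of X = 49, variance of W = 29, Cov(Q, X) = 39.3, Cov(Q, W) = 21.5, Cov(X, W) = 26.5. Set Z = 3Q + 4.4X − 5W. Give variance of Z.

variance of Z = a²·variance of Q + b²·variance of X + c²·variance of W + 2ab·Cov(Q, X) + 2ac·Cov(Q, W) + 2bc·Cov(X, W), with a = 3, b = 4.4, c = -5.
= 532.8 + 948.64 + 725 + 1037.52 + (-645) + (-1166)
= 1432.96.

variance of Z = 1432.96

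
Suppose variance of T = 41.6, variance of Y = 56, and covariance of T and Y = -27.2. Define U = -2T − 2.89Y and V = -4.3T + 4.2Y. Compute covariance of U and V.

covariance of U and V = -431.5024

By bilinearity, covariance of U and V = ac·variance of T + bd·variance of Y + (ad+bc)·covariance of T and Y, with a=-2, b=-2.89, c=-4.3, d=4.2.
ac·variance of T = (-2)·(-4.3)·41.6 = 357.76
bd·variance of Y = (-2.89)·4.2·56 = -679.728
(ad+bc)·covariance of T and Y = (4.027)·(-27.2) = -109.5344
covariance of U and V = 357.76 + (-679.728) + (-109.5344) = -431.5024.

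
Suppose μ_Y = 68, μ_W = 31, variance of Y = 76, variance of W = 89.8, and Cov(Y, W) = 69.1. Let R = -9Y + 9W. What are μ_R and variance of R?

μ_R = -333, variance of R = 2235.6

μ_R = (-9)·μ_Y + 9·μ_W = (-9)·68 + 9·31 = -333.
variance of R = a²·variance of Y + b²·variance of W + 2ab·Cov(Y, W) with a = -9, b = 9.
= (-9)²·76 + 9²·89.8 + 2·(-9)·9·69.1
= 6156 + 7273.8 + (-11194.2) = 2235.6.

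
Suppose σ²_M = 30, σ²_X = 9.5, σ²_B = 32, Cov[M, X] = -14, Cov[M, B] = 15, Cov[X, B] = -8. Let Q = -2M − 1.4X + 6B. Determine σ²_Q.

σ²_Q = a²·σ²_M + b²·σ²_X + c²·σ²_B + 2ab·Cov[M, X] + 2ac·Cov[M, B] + 2bc·Cov[X, B], with a = -2, b = -1.4, c = 6.
= 120 + 18.62 + 1152 + (-78.4) + (-360) + 134.4
= 986.62.

σ²_Q = 986.62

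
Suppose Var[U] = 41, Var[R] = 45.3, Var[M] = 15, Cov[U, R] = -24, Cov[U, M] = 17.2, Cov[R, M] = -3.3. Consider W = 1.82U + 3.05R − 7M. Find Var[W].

Var[W] = a²·Var[U] + b²·Var[R] + c²·Var[M] + 2ab·Cov[U, R] + 2ac·Cov[U, M] + 2bc·Cov[R, M], with a = 1.82, b = 3.05, c = -7.
= 135.8084 + 421.40325 + 735 + (-266.448) + (-438.256) + 140.91
= 728.41765.

Var[W] = 728.41765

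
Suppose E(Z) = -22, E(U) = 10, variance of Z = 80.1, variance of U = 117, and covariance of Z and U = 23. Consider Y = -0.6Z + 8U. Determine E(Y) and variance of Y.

E(Y) = 93.2, variance of Y = 7296.036

E(Y) = (-0.6)·E(Z) + 8·E(U) = (-0.6)·(-22) + 8·10 = 93.2.
variance of Y = a²·variance of Z + b²·variance of U + 2ab·covariance of Z and U with a = -0.6, b = 8.
= (-0.6)²·80.1 + 8²·117 + 2·(-0.6)·8·23
= 28.836 + 7488 + (-220.8) = 7296.036.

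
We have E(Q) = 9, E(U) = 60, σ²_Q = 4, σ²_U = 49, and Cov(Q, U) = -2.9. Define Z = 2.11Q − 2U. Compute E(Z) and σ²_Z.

E(Z) = -101.01, σ²_Z = 238.2844

E(Z) = 2.11·E(Q) + (-2)·E(U) = 2.11·9 + (-2)·60 = -101.01.
σ²_Z = a²·σ²_Q + b²·σ²_U + 2ab·Cov(Q, U) with a = 2.11, b = -2.
= 2.11²·4 + (-2)²·49 + 2·2.11·(-2)·(-2.9)
= 17.8084 + 196 + 24.476 = 238.2844.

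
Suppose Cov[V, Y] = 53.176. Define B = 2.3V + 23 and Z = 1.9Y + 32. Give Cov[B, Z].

Cov[B, Z] = a·c·Cov[V, Y] = 2.3·1.9·53.176 = 232.37912. Additive constants drop out.

Cov[B, Z] = 232.37912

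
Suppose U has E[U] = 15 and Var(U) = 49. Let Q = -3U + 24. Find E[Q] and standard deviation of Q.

E[Q] = -21, standard deviation of Q = 21

Q = -3U + 24 is linear with a = -3, b = 24.
E[Q] = a·E[U] + b = (-3)·15 + 24 = -21.
standard deviation of U = √49 = 7.
standard deviation of Q = |a|·standard deviation of U = |-3|·7 = 21.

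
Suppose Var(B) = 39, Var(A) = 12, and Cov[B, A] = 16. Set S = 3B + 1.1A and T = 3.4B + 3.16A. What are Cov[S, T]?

By bilinearity, Cov[S, T] = ac·Var(B) + bd·Var(A) + (ad+bc)·Cov[B, A], with a=3, b=1.1, c=3.4, d=3.16.
ac·Var(B) = 3·3.4·39 = 397.8
bd·Var(A) = 1.1·3.16·12 = 41.712
(ad+bc)·Cov[B, A] = (13.22)·16 = 211.52
Cov[S, T] = 397.8 + 41.712 + 211.52 = 651.032.

Cov[S, T] = 651.032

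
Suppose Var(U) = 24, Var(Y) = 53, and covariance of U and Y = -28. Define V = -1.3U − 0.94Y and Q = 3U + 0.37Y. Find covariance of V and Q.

By bilinearity, covariance of V and Q = ac·Var(U) + bd·Var(Y) + (ad+bc)·covariance of U and Y, with a=-1.3, b=-0.94, c=3, d=0.37.
ac·Var(U) = (-1.3)·3·24 = -93.6
bd·Var(Y) = (-0.94)·0.37·53 = -18.4334
(ad+bc)·covariance of U and Y = (-3.301)·(-28) = 92.428
covariance of V and Q = -93.6 + (-18.4334) + 92.428 = -19.6054.

covariance of V and Q = -19.6054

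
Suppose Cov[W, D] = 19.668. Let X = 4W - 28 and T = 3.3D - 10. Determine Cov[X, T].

Cov[X, T] = a·c·Cov[W, D] = 4·3.3·19.668 = 259.6176. Additive constants drop out.

Cov[X, T] = 259.6176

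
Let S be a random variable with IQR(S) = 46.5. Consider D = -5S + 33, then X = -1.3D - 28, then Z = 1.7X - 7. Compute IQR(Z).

IQR(Z) = 513.825

IQR(D) = |-5|·46.5 = 232.5.
IQR(X) = |-1.3|·232.5 = 302.25.
IQR(Z) = |1.7|·302.25 = 513.825.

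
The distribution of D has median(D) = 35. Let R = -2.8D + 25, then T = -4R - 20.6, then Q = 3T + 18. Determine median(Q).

median(R) = (-2.8)·35 + 25 = -73.
median(T) = (-4)·(-73) + (-20.6) = 271.4.
median(Q) = 3·271.4 + 18 = 832.2.

median(Q) = 832.2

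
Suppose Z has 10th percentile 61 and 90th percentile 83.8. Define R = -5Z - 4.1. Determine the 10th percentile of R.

10th percentile of R = -423.1

Since a = -5 < 0 the transformation is decreasing, reversing order: the 10th percentile of R corresponds to the 90th percentile of Z.
So P_{10}(R) = a·P_{90}(Z) + b = (-5)·83.8 + (-4.1) = -423.1.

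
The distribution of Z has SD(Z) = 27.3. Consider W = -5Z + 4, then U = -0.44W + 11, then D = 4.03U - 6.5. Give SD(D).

SD(W) = |-5|·27.3 = 136.5.
SD(U) = |-0.44|·136.5 = 60.06.
SD(D) = |4.03|·60.06 = 242.0418.

SD(D) = 242.0418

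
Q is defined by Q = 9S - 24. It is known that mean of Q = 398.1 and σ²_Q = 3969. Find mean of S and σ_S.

mean of S = 46.9, σ_S = 7

From Q = 9S - 24: mean of Q = a·mean of S + b, so mean of S = (mean of Q − b)/a = (398.1 − (-24))/9 = 46.9.
σ_Q = √3969 = 63.
σ_Q = |a|·σ_S, so σ_S = 63/|9| = 7.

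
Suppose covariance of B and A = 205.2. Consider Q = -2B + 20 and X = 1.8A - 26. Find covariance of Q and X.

covariance of Q and X = -738.72

covariance of Q and X = a·c·covariance of B and A = (-2)·1.8·205.2 = -738.72. Additive constants drop out.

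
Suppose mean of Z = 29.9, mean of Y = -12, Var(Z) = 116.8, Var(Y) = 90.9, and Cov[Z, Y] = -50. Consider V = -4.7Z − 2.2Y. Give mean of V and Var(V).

mean of V = (-4.7)·mean of Z + (-2.2)·mean of Y = (-4.7)·29.9 + (-2.2)·(-12) = -114.13.
Var(V) = a²·Var(Z) + b²·Var(Y) + 2ab·Cov[Z, Y] with a = -4.7, b = -2.2.
= (-4.7)²·116.8 + (-2.2)²·90.9 + 2·(-4.7)·(-2.2)·(-50)
= 2580.112 + 439.956 + (-1034) = 1986.068.

mean of V = -114.13, Var(V) = 1986.068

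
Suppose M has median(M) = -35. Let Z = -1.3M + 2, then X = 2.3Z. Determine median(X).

median(Z) = (-1.3)·(-35) + 2 = 47.5.
median(X) = 2.3·47.5 = 109.25.

median(X) = 109.25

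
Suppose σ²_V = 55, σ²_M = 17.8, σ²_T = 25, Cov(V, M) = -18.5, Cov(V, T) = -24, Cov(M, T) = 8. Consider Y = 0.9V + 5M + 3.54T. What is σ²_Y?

σ²_Y = 766.612

σ²_Y = a²·σ²_V + b²·σ²_M + c²·σ²_T + 2ab·Cov(V, M) + 2ac·Cov(V, T) + 2bc·Cov(M, T), with a = 0.9, b = 5, c = 3.54.
= 44.55 + 445 + 313.29 + (-166.5) + (-152.928) + 283.2
= 766.612.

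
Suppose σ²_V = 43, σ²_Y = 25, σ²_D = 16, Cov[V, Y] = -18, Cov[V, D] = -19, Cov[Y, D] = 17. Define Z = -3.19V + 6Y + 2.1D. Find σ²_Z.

σ²_Z = 2780.1343

σ²_Z = a²·σ²_V + b²·σ²_Y + c²·σ²_D + 2ab·Cov[V, Y] + 2ac·Cov[V, D] + 2bc·Cov[Y, D], with a = -3.19, b = 6, c = 2.1.
= 437.5723 + 900 + 70.56 + 689.04 + 254.562 + 428.4
= 2780.1343.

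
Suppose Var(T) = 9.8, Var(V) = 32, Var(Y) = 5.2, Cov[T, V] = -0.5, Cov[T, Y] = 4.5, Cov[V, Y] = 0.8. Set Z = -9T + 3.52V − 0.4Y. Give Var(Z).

Var(Z) = 1252.952

Var(Z) = a²·Var(T) + b²·Var(V) + c²·Var(Y) + 2ab·Cov[T, V] + 2ac·Cov[T, Y] + 2bc·Cov[V, Y], with a = -9, b = 3.52, c = -0.4.
= 793.8 + 396.4928 + 0.832 + 31.68 + 32.4 + (-2.2528)
= 1252.952.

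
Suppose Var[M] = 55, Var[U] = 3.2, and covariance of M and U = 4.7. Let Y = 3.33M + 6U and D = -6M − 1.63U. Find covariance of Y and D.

covariance of Y and D = -1324.90713

By bilinearity, covariance of Y and D = ac·Var[M] + bd·Var[U] + (ad+bc)·covariance of M and U, with a=3.33, b=6, c=-6, d=-1.63.
ac·Var[M] = 3.33·(-6)·55 = -1098.9
bd·Var[U] = 6·(-1.63)·3.2 = -31.296
(ad+bc)·covariance of M and U = (-41.4279)·4.7 = -194.71113
covariance of Y and D = -1098.9 + (-31.296) + (-194.71113) = -1324.90713.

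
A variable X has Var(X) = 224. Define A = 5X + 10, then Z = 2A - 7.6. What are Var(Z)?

Var(Z) = 22400

Var(A) = 5²·224 = 5600.
Var(Z) = 2²·5600 = 22400.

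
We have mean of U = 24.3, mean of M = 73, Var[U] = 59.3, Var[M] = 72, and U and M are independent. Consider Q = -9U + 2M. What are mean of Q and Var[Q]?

mean of Q = (-9)·mean of U + 2·mean of M = (-9)·24.3 + 2·73 = -72.7.
Var[Q] = a²·Var[U] + b²·Var[M] + 2ab·Cov[U, M] with a = -9, b = 2.
Independence gives Cov[U, M] = 0.
= (-9)²·59.3 + 2²·72 + 2·(-9)·2·0
= 4803.3 + 288 + 0 = 5091.3.

mean of Q = -72.7, Var[Q] = 5091.3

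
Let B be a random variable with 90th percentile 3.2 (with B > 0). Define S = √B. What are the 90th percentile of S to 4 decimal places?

90th percentile of S = 1.7889

√B is increasing, so P_{90}(S) = g(P_{90}(B)) ≈ 1.7889.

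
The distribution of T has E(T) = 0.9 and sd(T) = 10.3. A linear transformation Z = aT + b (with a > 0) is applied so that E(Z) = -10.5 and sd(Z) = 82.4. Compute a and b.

a = 8, b = -17.7

sd(Z) = a·sd(T) (a > 0), so a = 82.4/10.3 = 8.
E(Z) = a·E(T) + b, so b = -10.5 − 8·0.9 = -17.7.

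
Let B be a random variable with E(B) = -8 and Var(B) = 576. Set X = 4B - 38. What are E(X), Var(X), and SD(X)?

E(X) = -70, Var(X) = 9216, SD(X) = 96

X = 4B - 38 is linear with a = 4, b = -38.
E(X) = a·E(B) + b = 4·(-8) + (-38) = -70.
Var(X) = a²·Var(B) = 4²·576 = 9216 (the additive constant -38 does not affect variance).
SD(B) = √576 = 24.
SD(X) = |a|·SD(B) = |4|·24 = 96.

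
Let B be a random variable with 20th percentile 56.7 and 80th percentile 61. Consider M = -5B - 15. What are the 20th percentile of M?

20th percentile of M = -320

Since a = -5 < 0 the transformation is decreasing, reversing order: the 20th percentile of M corresponds to the 80th percentile of B.
So P_{20}(M) = a·P_{80}(B) + b = (-5)·61 + (-15) = -320.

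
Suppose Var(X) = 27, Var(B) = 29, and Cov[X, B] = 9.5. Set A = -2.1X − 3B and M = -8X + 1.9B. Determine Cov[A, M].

Cov[A, M] = 478.395

By bilinearity, Cov[A, M] = ac·Var(X) + bd·Var(B) + (ad+bc)·Cov[X, B], with a=-2.1, b=-3, c=-8, d=1.9.
ac·Var(X) = (-2.1)·(-8)·27 = 453.6
bd·Var(B) = (-3)·1.9·29 = -165.3
(ad+bc)·Cov[X, B] = (20.01)·9.5 = 190.095
Cov[A, M] = 453.6 + (-165.3) + 190.095 = 478.395.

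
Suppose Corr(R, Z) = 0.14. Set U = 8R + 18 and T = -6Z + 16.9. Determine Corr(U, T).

Linear rescalings preserve |correlation|; the slopes 8 and -6 have opposite signs, so the correlation flips sign: Corr(U, T) = −Corr(R, Z) = -0.14.

Corr(U, T) = -0.14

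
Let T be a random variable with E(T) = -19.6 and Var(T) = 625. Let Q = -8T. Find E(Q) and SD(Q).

E(Q) = 156.8, SD(Q) = 200

Q = -8T is linear with a = -8, b = 0.
E(Q) = a·E(T) + b = (-8)·(-19.6) = 156.8.
SD(T) = √625 = 25.
SD(Q) = |a|·SD(T) = |-8|·25 = 200.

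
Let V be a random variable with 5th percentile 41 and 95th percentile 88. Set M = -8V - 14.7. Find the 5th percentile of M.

Since a = -8 < 0 the transformation is decreasing, reversing order: the 5th percentile of M corresponds to the 95th percentile of V.
So P_{5}(M) = a·P_{95}(V) + b = (-8)·88 + (-14.7) = -718.7.

5th percentile of M = -718.7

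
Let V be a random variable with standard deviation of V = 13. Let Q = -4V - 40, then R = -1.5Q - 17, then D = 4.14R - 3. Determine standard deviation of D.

standard deviation of Q = |-4|·13 = 52.
standard deviation of R = |-1.5|·52 = 78.
standard deviation of D = |4.14|·78 = 322.92.

standard deviation of D = 322.92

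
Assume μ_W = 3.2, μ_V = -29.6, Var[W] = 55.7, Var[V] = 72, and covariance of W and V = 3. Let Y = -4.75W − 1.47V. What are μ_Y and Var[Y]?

μ_Y = 28.312, Var[Y] = 1454.21105

μ_Y = (-4.75)·μ_W + (-1.47)·μ_V = (-4.75)·3.2 + (-1.47)·(-29.6) = 28.312.
Var[Y] = a²·Var[W] + b²·Var[V] + 2ab·covariance of W and V with a = -4.75, b = -1.47.
= (-4.75)²·55.7 + (-1.47)²·72 + 2·(-4.75)·(-1.47)·3
= 1256.73125 + 155.5848 + 41.895 = 1454.21105.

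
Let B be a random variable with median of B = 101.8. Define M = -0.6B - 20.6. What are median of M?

median of M = -81.68

A linear map preserves order up to sign, so median of M = a·median of B + b = (-0.6)·101.8 + (-20.6) = -81.68.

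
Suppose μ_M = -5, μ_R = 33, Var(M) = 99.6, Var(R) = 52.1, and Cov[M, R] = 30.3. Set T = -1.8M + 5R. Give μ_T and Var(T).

μ_T = (-1.8)·μ_M + 5·μ_R = (-1.8)·(-5) + 5·33 = 174.
Var(T) = a²·Var(M) + b²·Var(R) + 2ab·Cov[M, R] with a = -1.8, b = 5.
= (-1.8)²·99.6 + 5²·52.1 + 2·(-1.8)·5·30.3
= 322.704 + 1302.5 + (-545.4) = 1079.804.

μ_T = 174, Var(T) = 1079.804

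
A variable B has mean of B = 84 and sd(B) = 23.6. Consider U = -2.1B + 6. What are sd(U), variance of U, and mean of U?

U = -2.1B + 6 is linear with a = -2.1, b = 6.
sd(U) = |a|·sd(B) = |-2.1|·23.6 = 49.56.
variance of B = 23.6² = 556.96.
variance of U = a²·variance of B = (-2.1)²·556.96 = 2456.1936 (the additive constant 6 does not affect variance).
mean of U = a·mean of B + b = (-2.1)·84 + 6 = -170.4.

sd(U) = 49.56, variance of U = 2456.1936, mean of U = -170.4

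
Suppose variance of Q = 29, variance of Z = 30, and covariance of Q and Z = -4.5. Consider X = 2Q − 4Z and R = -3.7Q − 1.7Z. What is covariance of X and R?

By bilinearity, covariance of X and R = ac·variance of Q + bd·variance of Z + (ad+bc)·covariance of Q and Z, with a=2, b=-4, c=-3.7, d=-1.7.
ac·variance of Q = 2·(-3.7)·29 = -214.6
bd·variance of Z = (-4)·(-1.7)·30 = 204
(ad+bc)·covariance of Q and Z = (11.4)·(-4.5) = -51.3
covariance of X and R = -214.6 + 204 + (-51.3) = -61.9.

covariance of X and R = -61.9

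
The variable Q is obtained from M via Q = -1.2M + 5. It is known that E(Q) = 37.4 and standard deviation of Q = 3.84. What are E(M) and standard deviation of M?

E(M) = -27, standard deviation of M = 3.2

From Q = -1.2M + 5: E(Q) = a·E(M) + b, so E(M) = (E(Q) − b)/a = (37.4 − 5)/(-1.2) = -27.
standard deviation of Q = |a|·standard deviation of M, so standard deviation of M = 3.84/|-1.2| = 3.2.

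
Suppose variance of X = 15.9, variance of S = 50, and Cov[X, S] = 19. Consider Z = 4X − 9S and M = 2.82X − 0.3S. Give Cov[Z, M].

Cov[Z, M] = -190.668

By bilinearity, Cov[Z, M] = ac·variance of X + bd·variance of S + (ad+bc)·Cov[X, S], with a=4, b=-9, c=2.82, d=-0.3.
ac·variance of X = 4·2.82·15.9 = 179.352
bd·variance of S = (-9)·(-0.3)·50 = 135
(ad+bc)·Cov[X, S] = (-26.58)·19 = -505.02
Cov[Z, M] = 179.352 + 135 + (-505.02) = -190.668.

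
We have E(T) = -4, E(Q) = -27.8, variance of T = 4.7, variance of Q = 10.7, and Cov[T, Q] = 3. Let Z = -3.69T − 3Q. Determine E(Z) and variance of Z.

E(Z) = (-3.69)·E(T) + (-3)·E(Q) = (-3.69)·(-4) + (-3)·(-27.8) = 98.16.
variance of Z = a²·variance of T + b²·variance of Q + 2ab·Cov[T, Q] with a = -3.69, b = -3.
= (-3.69)²·4.7 + (-3)²·10.7 + 2·(-3.69)·(-3)·3
= 63.99567 + 96.3 + 66.42 = 226.71567.

E(Z) = 98.16, variance of Z = 226.71567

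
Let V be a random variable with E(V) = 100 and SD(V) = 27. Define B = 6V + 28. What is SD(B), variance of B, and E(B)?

SD(B) = 162, variance of B = 26244, E(B) = 628

B = 6V + 28 is linear with a = 6, b = 28.
SD(B) = |a|·SD(V) = |6|·27 = 162.
variance of V = 27² = 729.
variance of B = a²·variance of V = 6²·729 = 26244 (the additive constant 28 does not affect variance).
E(B) = a·E(V) + b = 6·100 + 28 = 628.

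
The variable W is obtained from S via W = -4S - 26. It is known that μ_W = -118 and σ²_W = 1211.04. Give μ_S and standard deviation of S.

μ_S = 23, standard deviation of S = 8.7

From W = -4S - 26: μ_W = a·μ_S + b, so μ_S = (μ_W − b)/a = (-118 − (-26))/(-4) = 23.
standard deviation of W = √1211.04 = 34.8.
standard deviation of W = |a|·standard deviation of S, so standard deviation of S = 34.8/|-4| = 8.7.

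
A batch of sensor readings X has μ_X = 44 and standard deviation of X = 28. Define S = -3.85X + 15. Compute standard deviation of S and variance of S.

standard deviation of S = 107.8, variance of S = 11620.84

S = -3.85X + 15 is linear with a = -3.85, b = 15.
standard deviation of S = |a|·standard deviation of X = |-3.85|·28 = 107.8.
variance of X = 28² = 784.
variance of S = a²·variance of X = (-3.85)²·784 = 11620.84 (the additive constant 15 does not affect variance).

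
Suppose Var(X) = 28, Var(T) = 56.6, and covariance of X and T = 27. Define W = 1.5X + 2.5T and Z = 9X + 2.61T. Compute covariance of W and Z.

By bilinearity, covariance of W and Z = ac·Var(X) + bd·Var(T) + (ad+bc)·covariance of X and T, with a=1.5, b=2.5, c=9, d=2.61.
ac·Var(X) = 1.5·9·28 = 378
bd·Var(T) = 2.5·2.61·56.6 = 369.315
(ad+bc)·covariance of X and T = (26.415)·27 = 713.205
covariance of W and Z = 378 + 369.315 + 713.205 = 1460.52.

covariance of W and Z = 1460.52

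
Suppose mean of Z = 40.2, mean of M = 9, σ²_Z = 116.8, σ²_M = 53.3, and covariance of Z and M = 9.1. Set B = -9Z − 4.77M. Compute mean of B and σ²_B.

mean of B = -404.73, σ²_B = 11454.85557

mean of B = (-9)·mean of Z + (-4.77)·mean of M = (-9)·40.2 + (-4.77)·9 = -404.73.
σ²_B = a²·σ²_Z + b²·σ²_M + 2ab·covariance of Z and M with a = -9, b = -4.77.
= (-9)²·116.8 + (-4.77)²·53.3 + 2·(-9)·(-4.77)·9.1
= 9460.8 + 1212.72957 + 781.326 = 11454.85557.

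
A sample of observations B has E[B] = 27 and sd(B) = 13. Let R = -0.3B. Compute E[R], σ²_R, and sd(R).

E[R] = -8.1, σ²_R = 15.21, sd(R) = 3.9

R = -0.3B is linear with a = -0.3, b = 0.
E[R] = a·E[B] + b = (-0.3)·27 = -8.1.
σ²_B = 13² = 169.
σ²_R = a²·σ²_B = (-0.3)²·169 = 15.21.
sd(R) = |a|·sd(B) = |-0.3|·13 = 3.9.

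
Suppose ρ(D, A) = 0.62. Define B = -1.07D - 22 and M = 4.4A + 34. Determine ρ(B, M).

ρ(B, M) = -0.62

Linear rescalings preserve |correlation|; the slopes -1.07 and 4.4 have opposite signs, so the correlation flips sign: ρ(B, M) = −ρ(D, A) = -0.62.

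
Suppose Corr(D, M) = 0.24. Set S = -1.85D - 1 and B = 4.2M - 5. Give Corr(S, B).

Corr(S, B) = -0.24

Linear rescalings preserve |correlation|; the slopes -1.85 and 4.2 have opposite signs, so the correlation flips sign: Corr(S, B) = −Corr(D, M) = -0.24.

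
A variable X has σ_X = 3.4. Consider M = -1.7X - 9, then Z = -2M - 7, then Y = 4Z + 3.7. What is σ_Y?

σ_M = |-1.7|·3.4 = 5.78.
σ_Z = |-2|·5.78 = 11.56.
σ_Y = |4|·11.56 = 46.24.

σ_Y = 46.24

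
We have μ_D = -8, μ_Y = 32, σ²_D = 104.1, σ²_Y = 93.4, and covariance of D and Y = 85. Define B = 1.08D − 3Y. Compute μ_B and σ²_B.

μ_B = -104.64, σ²_B = 411.22224

μ_B = 1.08·μ_D + (-3)·μ_Y = 1.08·(-8) + (-3)·32 = -104.64.
σ²_B = a²·σ²_D + b²·σ²_Y + 2ab·covariance of D and Y with a = 1.08, b = -3.
= 1.08²·104.1 + (-3)²·93.4 + 2·1.08·(-3)·85
= 121.42224 + 840.6 + (-550.8) = 411.22224.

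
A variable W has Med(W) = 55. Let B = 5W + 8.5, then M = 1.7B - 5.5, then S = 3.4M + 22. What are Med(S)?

Med(B) = 5·55 + 8.5 = 283.5.
Med(M) = 1.7·283.5 + (-5.5) = 476.45.
Med(S) = 3.4·476.45 + 22 = 1641.93.

Med(S) = 1641.93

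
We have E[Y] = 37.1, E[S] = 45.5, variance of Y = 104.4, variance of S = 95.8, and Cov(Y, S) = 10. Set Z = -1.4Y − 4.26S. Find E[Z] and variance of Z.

E[Z] = -245.77, variance of Z = 2062.44408

E[Z] = (-1.4)·E[Y] + (-4.26)·E[S] = (-1.4)·37.1 + (-4.26)·45.5 = -245.77.
variance of Z = a²·variance of Y + b²·variance of S + 2ab·Cov(Y, S) with a = -1.4, b = -4.26.
= (-1.4)²·104.4 + (-4.26)²·95.8 + 2·(-1.4)·(-4.26)·10
= 204.624 + 1738.54008 + 119.28 = 2062.44408.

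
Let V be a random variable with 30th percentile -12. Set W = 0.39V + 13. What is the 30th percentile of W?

Since a = 0.39 > 0 the transformation is increasing, so the 30th percentile of W = a·(P_{30} of V) + b = 0.39·(-12) + 13 = 8.32.

30th percentile of W = 8.32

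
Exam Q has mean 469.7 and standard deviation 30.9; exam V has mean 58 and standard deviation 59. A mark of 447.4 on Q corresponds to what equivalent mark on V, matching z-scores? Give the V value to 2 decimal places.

V = 15.42

z = (447.4 − 469.7)/30.9 ≈ -0.7217.
V = 58 + z·59 = 58 + (447.4 − 469.7)·59/30.9 ≈ 15.42.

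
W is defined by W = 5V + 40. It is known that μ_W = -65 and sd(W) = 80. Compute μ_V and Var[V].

μ_V = -21, Var[V] = 256

From W = 5V + 40: μ_W = a·μ_V + b, so μ_V = (μ_W − b)/a = (-65 − 40)/5 = -21.
Var[W] = 80² = 6400.
Var[W] = a²·Var[V], so Var[V] = 6400/5² = 256.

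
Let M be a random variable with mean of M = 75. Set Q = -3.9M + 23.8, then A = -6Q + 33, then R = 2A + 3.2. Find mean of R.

mean of R = 3293.6

mean of Q = (-3.9)·75 + 23.8 = -268.7.
mean of A = (-6)·(-268.7) + 33 = 1645.2.
mean of R = 2·1645.2 + 3.2 = 3293.6.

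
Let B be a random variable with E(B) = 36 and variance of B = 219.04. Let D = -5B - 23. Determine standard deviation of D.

D = -5B - 23 is linear with a = -5, b = -23.
standard deviation of B = √219.04 = 14.8.
standard deviation of D = |a|·standard deviation of B = |-5|·14.8 = 74.

standard deviation of D = 74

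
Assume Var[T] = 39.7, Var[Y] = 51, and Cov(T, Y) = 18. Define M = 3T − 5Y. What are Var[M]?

Var[M] = 1092.3

Var[M] = a²·Var[T] + b²·Var[Y] + 2ab·Cov(T, Y) with a = 3, b = -5.
= 3²·39.7 + (-5)²·51 + 2·3·(-5)·18
= 357.3 + 1275 + (-540) = 1092.3.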